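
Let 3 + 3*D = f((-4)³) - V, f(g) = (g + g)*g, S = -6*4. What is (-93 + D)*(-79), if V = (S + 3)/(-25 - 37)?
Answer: -38741521/186 ≈ -2.0829e+5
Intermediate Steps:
S = -24
f(g) = 2*g² (f(g) = (2*g)*g = 2*g²)
V = 21/62 (V = (-24 + 3)/(-25 - 37) = -21/(-62) = -21*(-1/62) = 21/62 ≈ 0.33871)
D = 507697/186 (D = -1 + (2*((-4)³)² - 1*21/62)/3 = -1 + (2*(-64)² - 21/62)/3 = -1 + (2*4096 - 21/62)/3 = -1 + (8192 - 21/62)/3 = -1 + (⅓)*(507883/62) = -1 + 507883/186 = 507697/186 ≈ 2729.6)
(-93 + D)*(-79) = (-93 + 507697/186)*(-79) = (490399/186)*(-79) = -38741521/186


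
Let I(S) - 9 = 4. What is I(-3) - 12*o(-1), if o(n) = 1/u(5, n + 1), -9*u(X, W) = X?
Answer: 173/5 ≈ 34.600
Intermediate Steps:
u(X, W) = -X/9
I(S) = 13 (I(S) = 9 + 4 = 13)
o(n) = -9/5 (o(n) = 1/(-⅑*5) = 1/(-5/9) = -9/5)
I(-3) - 12*o(-1) = 13 - 12*(-9/5) = 13 + 108/5 = 173/5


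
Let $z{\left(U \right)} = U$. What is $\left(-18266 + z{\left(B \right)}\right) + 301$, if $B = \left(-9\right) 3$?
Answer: $-17992$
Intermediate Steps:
$B = -27$
$\left(-18266 + z{\left(B \right)}\right) + 301 = \left(-18266 - 27\right) + 301 = -18293 + 301 = -17992$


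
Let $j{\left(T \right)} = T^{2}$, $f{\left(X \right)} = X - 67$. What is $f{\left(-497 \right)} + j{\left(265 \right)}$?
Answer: $69661$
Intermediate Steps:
$f{\left(X \right)} = -67 + X$ ($f{\left(X \right)} = X - 67 = -67 + X$)
$f{\left(-497 \right)} + j{\left(265 \right)} = \left(-67 - 497\right) + 265^{2} = -564 + 70225 = 69661$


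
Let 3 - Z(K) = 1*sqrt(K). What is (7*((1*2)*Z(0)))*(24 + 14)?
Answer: 1596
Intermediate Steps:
Z(K) = 3 - sqrt(K)
(7*((1*2)*Z(0)))*(24 + 14) = (7*((1*2)*(3 - sqrt(0))))*(24 + 14) = (7*(2*(3 - 1*0)))*38 = (7*(2*(3 + 0)))*38 = (7*(2*3))*38 = (7*6)*38 = 42*38 = 1596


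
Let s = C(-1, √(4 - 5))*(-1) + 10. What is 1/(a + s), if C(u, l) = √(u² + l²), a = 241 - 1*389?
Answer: -1/138 ≈ -0.0072464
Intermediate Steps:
a = -148 (a = 241 - 389 = -148)
C(u, l) = √(l² + u²)
s = 10 (s = √((√(4 - 5))² + (-1)²)*(-1) + 10 = √((√(-1))² + 1)*(-1) + 10 = √(I² + 1)*(-1) + 10 = √(-1 + 1)*(-1) + 10 = √0*(-1) + 10 = 0*(-1) + 10 = 0 + 10 = 10)
1/(a + s) = 1/(-148 + 10) = 1/(-138) = -1/138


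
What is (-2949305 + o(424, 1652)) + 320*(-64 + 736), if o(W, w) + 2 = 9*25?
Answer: -2734042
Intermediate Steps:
o(W, w) = 223 (o(W, w) = -2 + 9*25 = -2 + 225 = 223)
(-2949305 + o(424, 1652)) + 320*(-64 + 736) = (-2949305 + 223) + 320*(-64 + 736) = -2949082 + 320*672 = -2949082 + 215040 = -2734042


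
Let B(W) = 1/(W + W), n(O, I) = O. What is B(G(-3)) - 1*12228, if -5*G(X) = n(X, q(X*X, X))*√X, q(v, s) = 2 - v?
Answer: -12228 - 5*I*√3/18 ≈ -12228.0 - 0.48113*I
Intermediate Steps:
G(X) = -X^(3/2)/5 (G(X) = -X*√X/5 = -X^(3/2)/5)
B(W) = 1/(2*W)
B(G(-3)) - 1*12228 = 1/(2*((-(-3)*I*√3/5))) - 1*12228 = 1/(2*((-(-3)*I*√3/5))) - 12228 = 1/(2*((3*I*√3/5))) - 12228 = (-5*I*√3/9)/2 - 12228 = -5*I*√3/18 - 12228 = -12228 - 5*I*√3/18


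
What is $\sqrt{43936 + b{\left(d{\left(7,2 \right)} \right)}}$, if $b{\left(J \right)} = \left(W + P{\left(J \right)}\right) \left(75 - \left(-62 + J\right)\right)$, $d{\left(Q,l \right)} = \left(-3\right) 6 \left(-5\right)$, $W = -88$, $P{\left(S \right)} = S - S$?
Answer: $10 \sqrt{398} \approx 199.5$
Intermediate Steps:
$P{\left(S \right)} = 0$
$d{\left(Q,l \right)} = 90$ ($d{\left(Q,l \right)} = \left(-18\right) \left(-5\right) = 90$)
$b{\left(J \right)} = -12056 + 88 J$ ($b{\left(J \right)} = \left(-88 + 0\right) \left(75 - \left(-62 + J\right)\right) = - 88 \left(137 - J\right) = -12056 + 88 J$)
$\sqrt{43936 + b{\left(d{\left(7,2 \right)} \right)}} = \sqrt{43936 + \left(-12056 + 88 \cdot 90\right)} = \sqrt{43936 + \left(-12056 + 7920\right)} = \sqrt{43936 - 4136} = \sqrt{39800} = 10 \sqrt{398}$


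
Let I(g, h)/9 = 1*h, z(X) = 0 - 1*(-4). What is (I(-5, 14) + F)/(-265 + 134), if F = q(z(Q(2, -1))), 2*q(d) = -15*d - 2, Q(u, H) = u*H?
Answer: -95/131 ≈ -0.72519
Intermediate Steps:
Q(u, H) = H*u
z(X) = 4 (z(X) = 0 + 4 = 4)
I(g, h) = 9*h (I(g, h) = 9*(1*h) = 9*h)
q(d) = -1 - 15*d/2 (q(d) = (-15*d - 2)/2 = (-2 - 15*d)/2 = -1 - 15*d/2)
F = -31 (F = -1 - 15/2*4 = -1 - 30 = -31)
(I(-5, 14) + F)/(-265 + 134) = (9*14 - 31)/(-265 + 134) = (126 - 31)/(-131) = 95*(-1/131) = -95/131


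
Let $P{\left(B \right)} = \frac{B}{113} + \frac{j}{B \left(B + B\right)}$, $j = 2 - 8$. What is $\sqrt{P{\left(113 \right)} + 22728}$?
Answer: $\frac{\sqrt{290226598}}{113} \approx 150.76$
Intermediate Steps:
$j = -6$ ($j = 2 - 8 = -6$)
$P{\left(B \right)} = - \frac{3}{B^{2}} + \frac{B}{113}$ ($P{\left(B \right)} = \frac{B}{113} - \frac{6}{B \left(B + B\right)} = B \frac{1}{113} - \frac{6}{B 2 B} = \frac{B}{113} - \frac{6}{2 B^{2}} = \frac{B}{113} - 6 \frac{1}{2 B^{2}} = \frac{B}{113} - \frac{3}{B^{2}} = - \frac{3}{B^{2}} + \frac{B}{113}$)
$\sqrt{P{\left(113 \right)} + 22728} = \sqrt{\left(- \frac{3}{12769} + \frac{1}{113} \cdot 113\right) + 22728} = \sqrt{\left(\left(-3\right) \frac{1}{12769} + 1\right) + 22728} = \sqrt{\left(- \frac{3}{12769} + 1\right) + 22728} = \sqrt{\frac{12766}{12769} + 22728} = \sqrt{\frac{290226598}{12769}} = \frac{\sqrt{290226598}}{113}$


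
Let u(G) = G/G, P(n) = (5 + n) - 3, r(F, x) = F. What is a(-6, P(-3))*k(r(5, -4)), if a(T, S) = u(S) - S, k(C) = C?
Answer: 10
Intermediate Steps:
P(n) = 2 + n
u(G) = 1
a(T, S) = 1 - S
a(-6, P(-3))*k(r(5, -4)) = (1 - (2 - 3))*5 = (1 - 1*(-1))*5 = (1 + 1)*5 = 2*5 = 10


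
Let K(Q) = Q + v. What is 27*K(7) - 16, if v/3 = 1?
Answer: 254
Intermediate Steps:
v = 3 (v = 3*1 = 3)
K(Q) = 3 + Q (K(Q) = Q + 3 = 3 + Q)
27*K(7) - 16 = 27*(3 + 7) - 16 = 27*10 - 16 = 270 - 16 = 254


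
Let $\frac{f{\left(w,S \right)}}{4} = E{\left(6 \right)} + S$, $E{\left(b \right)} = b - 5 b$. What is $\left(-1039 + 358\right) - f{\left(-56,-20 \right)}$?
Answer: $-505$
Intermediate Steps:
$E{\left(b \right)} = - 4 b$
$f{\left(w,S \right)} = -96 + 4 S$ ($f{\left(w,S \right)} = 4 \left(\left(-4\right) 6 + S\right) = 4 \left(-24 + S\right) = -96 + 4 S$)
$\left(-1039 + 358\right) - f{\left(-56,-20 \right)} = \left(-1039 + 358\right) - \left(-96 + 4 \left(-20\right)\right) = -681 - \left(-96 - 80\right) = -681 - -176 = -681 + 176 = -505$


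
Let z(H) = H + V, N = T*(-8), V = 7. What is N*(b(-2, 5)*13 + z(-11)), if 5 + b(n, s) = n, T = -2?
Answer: -1520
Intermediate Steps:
b(n, s) = -5 + n
N = 16 (N = -2*(-8) = 16)
z(H) = 7 + H (z(H) = H + 7 = 7 + H)
N*(b(-2, 5)*13 + z(-11)) = 16*((-5 - 2)*13 + (7 - 11)) = 16*(-7*13 - 4) = 16*(-91 - 4) = 16*(-95) = -1520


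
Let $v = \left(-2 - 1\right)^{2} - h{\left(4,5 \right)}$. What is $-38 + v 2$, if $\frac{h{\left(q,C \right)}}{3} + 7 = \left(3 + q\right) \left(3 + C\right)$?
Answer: $-314$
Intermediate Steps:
$h{\left(q,C \right)} = -21 + 3 \left(3 + C\right) \left(3 + q\right)$ ($h{\left(q,C \right)} = -21 + 3 \left(3 + q\right) \left(3 + C\right) = -21 + 3 \left(3 + C\right) \left(3 + q\right)$)
$v = -138$ ($v = \left(-2 - 1\right)^{2} - \left(6 + 9 \cdot 5 + 9 \cdot 4 + 3 \cdot 5 \cdot 4\right) = \left(-3\right)^{2} - \left(6 + 45 + 36 + 60\right) = 9 - 147 = -138$)
$-38 + v 2 = -38 - 276 = -314$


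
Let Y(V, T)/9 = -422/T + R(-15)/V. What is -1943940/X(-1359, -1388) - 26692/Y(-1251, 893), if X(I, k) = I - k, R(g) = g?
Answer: -904126877744/14921283 ≈ -60593.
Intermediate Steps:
Y(V, T) = -3798/T - 135/V (Y(V, T) = 9*(-422/T - 15/V) = -3798/T - 135/V)
-1943940/X(-1359, -1388) - 26692/Y(-1251, 893) = -1943940/(-1359 - 1*(-1388)) - 26692/(-3798/893 - 135/(-1251)) = -1943940/(-1359 + 1388) - 26692/(-3798*1/893 - 135*(-1/1251)) = -1943940/29 - 26692/(-3798/893 + 15/139) = -1943940*1/29 - 26692/(-514527/124127) = -1943940/29 - 26692*(-124127/514527) = -1943940/29 + 3313197884/514527 = -904126877744/14921283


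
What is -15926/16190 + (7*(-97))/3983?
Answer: -5316162/4606055 ≈ -1.1542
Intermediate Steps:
-15926/16190 + (7*(-97))/3983 = -15926*1/16190 - 679*1/3983 = -7963/8095 - 97/569 = -5316162/4606055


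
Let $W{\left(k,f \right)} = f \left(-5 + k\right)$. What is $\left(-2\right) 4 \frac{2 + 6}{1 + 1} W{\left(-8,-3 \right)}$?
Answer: $-1248$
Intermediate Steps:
$\left(-2\right) 4 \frac{2 + 6}{1 + 1} W{\left(-8,-3 \right)} = \left(-2\right) 4 \frac{2 + 6}{1 + 1} \left(- 3 \left(-5 - 8\right)\right) = - 8 \cdot \frac{8}{2} \left(\left(-3\right) \left(-13\right)\right) = - 8 \cdot 8 \cdot \frac{1}{2} \cdot 39 = \left(-8\right) 4 \cdot 39 = \left(-32\right) 39 = -1248$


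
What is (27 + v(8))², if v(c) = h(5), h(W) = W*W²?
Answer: 23104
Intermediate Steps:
h(W) = W³
v(c) = 125 (v(c) = 5³ = 125)
(27 + v(8))² = (27 + 125)² = 152² = 23104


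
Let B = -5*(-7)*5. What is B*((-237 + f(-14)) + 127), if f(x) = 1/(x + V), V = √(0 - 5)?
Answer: -3871700/201 - 175*I*√5/201 ≈ -19262.0 - 1.9468*I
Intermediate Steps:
V = I*√5 (V = √(-5) = I*√5 ≈ 2.2361*I)
B = 175 (B = 35*5 = 175)
f(x) = 1/(x + I*√5)
B*((-237 + f(-14)) + 127) = 175*((-237 + 1/(-14 + I*√5)) + 127) = 175*(-110 + 1/(-14 + I*√5)) = -19250 + 175/(-14 + I*√5)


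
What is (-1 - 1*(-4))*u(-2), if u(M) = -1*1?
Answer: -3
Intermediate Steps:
u(M) = -1
(-1 - 1*(-4))*u(-2) = (-1 - 1*(-4))*(-1) = (-1 + 4)*(-1) = 3*(-1) = -3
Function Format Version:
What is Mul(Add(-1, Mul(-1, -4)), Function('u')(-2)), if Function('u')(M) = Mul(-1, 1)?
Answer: -3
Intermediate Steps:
Function('u')(M) = -1
Mul(Add(-1, Mul(-1, -4)), Function('u')(-2)) = Mul(Add(-1, Mul(-1, -4)), -1) = Mul(Add(-1, 4), -1) = Mul(3, -1) = -3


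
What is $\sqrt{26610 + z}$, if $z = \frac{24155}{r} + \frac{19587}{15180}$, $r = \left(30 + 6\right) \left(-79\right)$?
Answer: $\frac{\sqrt{2391140214047035}}{299805} \approx 163.1$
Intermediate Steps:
$r = -2844$ ($r = 36 \left(-79\right) = -2844$)
$z = - \frac{6478489}{899415}$ ($z = \frac{24155}{-2844} + \frac{19587}{15180} = 24155 \left(- \frac{1}{2844}\right) + 19587 \cdot \frac{1}{15180} = - \frac{24155}{2844} + \frac{6529}{5060} = - \frac{6478489}{899415} \approx -7.203$)
$\sqrt{26610 + z} = \sqrt{26610 - \frac{6478489}{899415}} = \sqrt{\frac{23926954661}{899415}} = \frac{\sqrt{2391140214047035}}{299805}$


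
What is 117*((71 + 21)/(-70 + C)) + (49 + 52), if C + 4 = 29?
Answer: -691/5 ≈ -138.20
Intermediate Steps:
C = 25 (C = -4 + 29 = 25)
117*((71 + 21)/(-70 + C)) + (49 + 52) = 117*((71 + 21)/(-70 + 25)) + (49 + 52) = 117*(92/(-45)) + 101 = 117*(92*(-1/45)) + 101 = 117*(-92/45) + 101 = -1196/5 + 101 = -691/5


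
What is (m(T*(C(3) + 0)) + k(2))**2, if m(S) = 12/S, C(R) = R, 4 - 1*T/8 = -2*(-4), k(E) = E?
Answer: 225/64 ≈ 3.5156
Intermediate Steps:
T = -32 (T = 32 - (-16)*(-4) = 32 - 8*8 = 32 - 64 = -32)
(m(T*(C(3) + 0)) + k(2))**2 = (12/((-32*(3 + 0))) + 2)**2 = (12/((-32*3)) + 2)**2 = (12/(-96) + 2)**2 = (12*(-1/96) + 2)**2 = (-1/8 + 2)**2 = (15/8)**2 = 225/64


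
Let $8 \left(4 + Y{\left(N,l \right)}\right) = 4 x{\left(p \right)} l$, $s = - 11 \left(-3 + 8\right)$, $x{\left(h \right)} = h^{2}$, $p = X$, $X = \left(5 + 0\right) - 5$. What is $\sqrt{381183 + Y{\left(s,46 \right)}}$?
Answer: $\sqrt{381179} \approx 617.4$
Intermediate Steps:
$X = 0$ ($X = 5 - 5 = 0$)
$p = 0$
$s = -55$ ($s = \left(-11\right) 5 = -55$)
$Y{\left(N,l \right)} = -4$ ($Y{\left(N,l \right)} = -4 + \frac{4 \cdot 0^{2} l}{8} = -4 + \frac{4 \cdot 0 l}{8} = -4 + \frac{0 l}{8} = -4 + \frac{1}{8} \cdot 0 = -4 + 0 = -4$)
$\sqrt{381183 + Y{\left(s,46 \right)}} = \sqrt{381183 - 4} = \sqrt{381179}$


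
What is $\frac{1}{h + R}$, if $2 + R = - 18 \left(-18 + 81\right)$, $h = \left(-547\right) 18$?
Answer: $- \frac{1}{10982} \approx -9.1058 \cdot 10^{-5}$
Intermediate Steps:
$h = -9846$
$R = -1136$ ($R = -2 - 18 \left(-18 + 81\right) = -2 - 1134 = -1136$)
$\frac{1}{h + R} = \frac{1}{-9846 - 1136} = \frac{1}{-10982} = - \frac{1}{10982}$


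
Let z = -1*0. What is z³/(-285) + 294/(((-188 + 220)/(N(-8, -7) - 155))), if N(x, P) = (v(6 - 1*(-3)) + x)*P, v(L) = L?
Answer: -11907/8 ≈ -1488.4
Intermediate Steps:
N(x, P) = P*(9 + x) (N(x, P) = ((6 - 1*(-3)) + x)*P = ((6 + 3) + x)*P = (9 + x)*P = P*(9 + x))
z = 0
z³/(-285) + 294/(((-188 + 220)/(N(-8, -7) - 155))) = 0³/(-285) + 294/(((-188 + 220)/(-7*(9 - 8) - 155))) = 0*(-1/285) + 294/((32/(-7*1 - 155))) = 0 + 294/((32/(-7 - 155))) = 0 + 294/((32/(-162))) = 0 + 294/((32*(-1/162))) = 0 + 294/(-16/81) = 0 + 294*(-81/16) = 0 - 11907/8 = -11907/8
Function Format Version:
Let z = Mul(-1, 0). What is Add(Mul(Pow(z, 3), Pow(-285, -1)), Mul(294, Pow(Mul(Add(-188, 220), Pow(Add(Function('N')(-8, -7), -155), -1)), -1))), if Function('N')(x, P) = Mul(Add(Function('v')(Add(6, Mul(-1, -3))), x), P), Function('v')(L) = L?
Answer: Rational(-11907, 8) ≈ -1488.4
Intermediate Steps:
Function('N')(x, P) = Mul(P, Add(9, x)) (Function('N')(x, P) = Mul(Add(Add(6, Mul(-1, -3)), x), P) = Mul(Add(Add(6, 3), x), P) = Mul(Add(9, x), P) = Mul(P, Add(9, x)))
z = 0
Add(Mul(Pow(z, 3), Pow(-285, -1)), Mul(294, Pow(Mul(Add(-188, 220), Pow(Add(Function('N')(-8, -7), -155), -1)), -1))) = Add(Mul(Pow(0, 3), Pow(-285, -1)), Mul(294, Pow(Mul(Add(-188, 220), Pow(Add(Mul(-7, Add(9, -8)), -155), -1)), -1))) = Add(Mul(0, Rational(-1, 285)), Mul(294, Pow(Mul(32, Pow(Add(Mul(-7, 1), -155), -1)), -1))) = Add(0, Mul(294, Pow(Mul(32, Pow(Add(-7, -155), -1)), -1))) = Add(0, Mul(294, Pow(Mul(32, Pow(-162, -1)), -1))) = Add(0, Mul(294, Pow(Mul(32, Rational(-1, 162)), -1))) = Add(0, Mul(294, Pow(Rational(-16, 81), -1))) = Add(0, Mul(294, Rational(-81, 16))) = Add(0, Rational(-11907, 8)) = Rational(-11907, 8)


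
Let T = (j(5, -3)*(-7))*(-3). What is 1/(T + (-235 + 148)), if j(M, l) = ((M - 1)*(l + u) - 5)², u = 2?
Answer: 1/1614 ≈ 0.00061958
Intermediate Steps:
j(M, l) = (-5 + (-1 + M)*(2 + l))² (j(M, l) = ((M - 1)*(l + 2) - 5)² = ((-1 + M)*(2 + l) - 5)² = (-5 + (-1 + M)*(2 + l))²)
T = 1701 (T = ((7 - 3 - 2*5 - 1*5*(-3))²*(-7))*(-3) = ((7 - 3 - 10 + 15)²*(-7))*(-3) = (9²*(-7))*(-3) = (81*(-7))*(-3) = -567*(-3) = 1701)
1/(T + (-235 + 148)) = 1/(1701 + (-235 + 148)) = 1/(1701 - 87) = 1/1614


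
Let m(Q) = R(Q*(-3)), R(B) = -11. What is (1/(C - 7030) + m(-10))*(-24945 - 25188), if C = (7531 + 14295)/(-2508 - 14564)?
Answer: 648993762197/1176843 ≈ 5.5147e+5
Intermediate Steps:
m(Q) = -11
C = -10913/8536 (C = 21826/(-17072) = 21826*(-1/17072) = -10913/8536 ≈ -1.2785)
(1/(C - 7030) + m(-10))*(-24945 - 25188) = (1/(-10913/8536 - 7030) - 11)*(-24945 - 25188) = (1/(-60018993/8536) - 11)*(-50133) = (-8536/60018993 - 11)*(-50133) = -660217459/60018993*(-50133) = 648993762197/1176843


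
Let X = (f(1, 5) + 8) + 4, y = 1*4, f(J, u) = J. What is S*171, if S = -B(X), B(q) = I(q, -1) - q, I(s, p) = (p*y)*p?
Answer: 1539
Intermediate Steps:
y = 4
X = 13 (X = (1 + 8) + 4 = 9 + 4 = 13)
I(s, p) = 4*p² (I(s, p) = (p*4)*p = (4*p)*p = 4*p²)
B(q) = 4 - q (B(q) = 4*(-1)² - q = 4*1 - q = 4 - q)
S = 9 (S = -(4 - 1*13) = -(4 - 13) = -1*(-9) = 9)
S*171 = 9*171 = 1539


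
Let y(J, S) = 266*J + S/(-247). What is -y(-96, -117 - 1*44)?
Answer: 6307231/247 ≈ 25535.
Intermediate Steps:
y(J, S) = 266*J - S/247
-y(-96, -117 - 1*44) = -(266*(-96) - (-117 - 1*44)/247) = -(-25536 - (-117 - 44)/247) = -(-25536 - 1/247*(-161)) = -(-25536 + 161/247) = -1*(-6307231/247) = 6307231/247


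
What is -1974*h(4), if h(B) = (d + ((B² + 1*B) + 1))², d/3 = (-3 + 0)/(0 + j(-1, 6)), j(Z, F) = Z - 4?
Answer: -25654104/25 ≈ -1.0262e+6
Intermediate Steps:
j(Z, F) = -4 + Z
d = 9/5 (d = 3*((-3 + 0)/(0 + (-4 - 1))) = 3*(-3/(0 - 5)) = 3*(-3/(-5)) = 3*(-3*(-⅕)) = 3*(⅗) = 9/5 ≈ 1.8000)
h(B) = (14/5 + B + B²)² (h(B) = (9/5 + ((B² + 1*B) + 1))² = (9/5 + ((B² + B) + 1))² = (9/5 + ((B + B²) + 1))² = (9/5 + (1 + B + B²))² = (14/5 + B + B²)²)
-1974*h(4) = -1974*(14 + 5*4 + 5*4²)²/25 = -1974*(14 + 20 + 5*16)²/25 = -1974*(14 + 20 + 80)²/25 = -1974*114²/25 = -1974*12996/25 = -25654104/25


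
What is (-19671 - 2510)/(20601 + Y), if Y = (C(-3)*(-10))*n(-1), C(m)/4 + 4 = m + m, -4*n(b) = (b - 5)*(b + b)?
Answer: -22181/19401 ≈ -1.1433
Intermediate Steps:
n(b) = -b*(-5 + b)/2 (n(b) = -(b - 5)*(b + b)/4 = -(-5 + b)*2*b/4 = -b*(-5 + b)/2)
C(m) = -16 + 8*m (C(m) = -16 + 4*(m + m) = -16 + 4*(2*m) = -16 + 8*m)
Y = -1200 (Y = ((-16 + 8*(-3))*(-10))*((½)*(-1)*(5 - 1*(-1))) = ((-16 - 24)*(-10))*((½)*(-1)*(5 + 1)) = (-40*(-10))*((½)*(-1)*6) = 400*(-3) = -1200)
(-19671 - 2510)/(20601 + Y) = (-19671 - 2510)/(20601 - 1200) = -22181/19401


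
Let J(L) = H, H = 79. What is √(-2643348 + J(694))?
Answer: 53*I*√941 ≈ 1625.8*I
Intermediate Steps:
J(L) = 79
√(-2643348 + J(694)) = √(-2643348 + 79) = √(-2643269) = 53*I*√941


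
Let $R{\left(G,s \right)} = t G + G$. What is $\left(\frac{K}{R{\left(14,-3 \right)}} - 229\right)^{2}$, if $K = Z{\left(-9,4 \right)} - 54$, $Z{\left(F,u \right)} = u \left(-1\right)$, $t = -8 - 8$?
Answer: $\frac{576768256}{11025} \approx 52315.0$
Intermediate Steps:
$t = -16$ ($t = -8 - 8 = -16$)
$Z{\left(F,u \right)} = - u$
$K = -58$ ($K = \left(-1\right) 4 - 54 = -4 - 54 = -58$)
$R{\left(G,s \right)} = - 15 G$ ($R{\left(G,s \right)} = - 16 G + G = - 15 G$)
$\left(\frac{K}{R{\left(14,-3 \right)}} - 229\right)^{2} = \left(- \frac{58}{\left(-15\right) 14} - 229\right)^{2} = \left(- \frac{58}{-210} - 229\right)^{2} = \left(\left(-58\right) \left(- \frac{1}{210}\right) - 229\right)^{2} = \left(\frac{29}{105} - 229\right)^{2} = \left(- \frac{24016}{105}\right)^{2} = \frac{576768256}{11025}$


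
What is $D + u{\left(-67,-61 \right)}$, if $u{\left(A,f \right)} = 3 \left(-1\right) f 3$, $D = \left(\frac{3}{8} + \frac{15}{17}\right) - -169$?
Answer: $\frac{97819}{136} \approx 719.26$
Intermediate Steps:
$D = \frac{23155}{136}$ ($D = \left(3 \cdot \frac{1}{8} + 15 \cdot \frac{1}{17}\right) + 169 = \left(\frac{3}{8} + \frac{15}{17}\right) + 169 = \frac{171}{136} + 169 = \frac{23155}{136} \approx 170.26$)
$u{\left(A,f \right)} = - 9 f$ ($u{\left(A,f \right)} = - 3 \cdot 3 f = - 9 f$)
$D + u{\left(-67,-61 \right)} = \frac{23155}{136} - -549 = \frac{23155}{136} + 549 = \frac{97819}{136}$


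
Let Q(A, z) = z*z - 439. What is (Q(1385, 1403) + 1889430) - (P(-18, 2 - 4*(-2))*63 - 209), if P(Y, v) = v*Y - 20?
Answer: 3870209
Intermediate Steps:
Q(A, z) = -439 + z² (Q(A, z) = z² - 439 = -439 + z²)
P(Y, v) = -20 + Y*v (P(Y, v) = Y*v - 20 = -20 + Y*v)
(Q(1385, 1403) + 1889430) - (P(-18, 2 - 4*(-2))*63 - 209) = ((-439 + 1403²) + 1889430) - ((-20 - 18*(2 - 4*(-2)))*63 - 209) = ((-439 + 1968409) + 1889430) - ((-20 - 18*(2 + 8))*63 - 209) = (1967970 + 1889430) - ((-20 - 18*10)*63 - 209) = 3857400 - ((-20 - 180)*63 - 209) = 3857400 - (-200*63 - 209) = 3857400 - (-12600 - 209) = 3857400 - 1*(-12809) = 3857400 + 12809 = 3870209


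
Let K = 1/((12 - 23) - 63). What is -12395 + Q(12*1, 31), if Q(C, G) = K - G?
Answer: -919525/74 ≈ -12426.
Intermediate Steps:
K = -1/74 (K = 1/(-11 - 63) = 1/(-74) = -1/74 ≈ -0.013514)
Q(C, G) = -1/74 - G
-12395 + Q(12*1, 31) = -12395 + (-1/74 - 1*31) = -12395 + (-1/74 - 31) = -12395 - 2295/74 = -919525/74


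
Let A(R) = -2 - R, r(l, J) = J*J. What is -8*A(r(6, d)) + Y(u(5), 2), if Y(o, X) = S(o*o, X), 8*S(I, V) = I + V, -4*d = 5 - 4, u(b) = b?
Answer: 159/8 ≈ 19.875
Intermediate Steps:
d = -¼ (d = -(5 - 4)/4 = -¼*1 = -¼ ≈ -0.25000)
r(l, J) = J²
S(I, V) = I/8 + V/8 (S(I, V) = (I + V)/8 = I/8 + V/8)
Y(o, X) = X/8 + o²/8 (Y(o, X) = (o*o)/8 + X/8 = o²/8 + X/8 = X/8 + o²/8)
-8*A(r(6, d)) + Y(u(5), 2) = -8*(-2 - (-¼)²) + ((⅛)*2 + (⅛)*5²) = -8*(-2 - 1*1/16) + (¼ + (⅛)*25) = -8*(-2 - 1/16) + (¼ + 25/8) = -8*(-33/16) + 27/8 = 33/2 + 27/8 = 159/8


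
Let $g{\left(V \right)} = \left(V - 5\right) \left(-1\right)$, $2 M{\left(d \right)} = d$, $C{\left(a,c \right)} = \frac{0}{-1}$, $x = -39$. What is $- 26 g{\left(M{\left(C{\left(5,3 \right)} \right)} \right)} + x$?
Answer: $-169$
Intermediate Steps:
$C{\left(a,c \right)} = 0$ ($C{\left(a,c \right)} = 0 \left(-1\right) = 0$)
$M{\left(d \right)} = \frac{d}{2}$
$g{\left(V \right)} = 5 - V$ ($g{\left(V \right)} = \left(-5 + V\right) \left(-1\right) = 5 - V$)
$- 26 g{\left(M{\left(C{\left(5,3 \right)} \right)} \right)} + x = - 26 \left(5 - \frac{1}{2} \cdot 0\right) - 39 = - 26 \left(5 - 0\right) - 39 = - 26 \left(5 + 0\right) - 39 = \left(-26\right) 5 - 39 = -130 - 39 = -169$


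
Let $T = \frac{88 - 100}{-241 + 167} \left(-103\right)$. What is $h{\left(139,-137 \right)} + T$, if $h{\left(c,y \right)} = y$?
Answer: $- \frac{5687}{37} \approx -153.7$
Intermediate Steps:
$T = - \frac{618}{37}$ ($T = - \frac{12}{-74} \left(-103\right) = \left(-12\right) \left(- \frac{1}{74}\right) \left(-103\right) = \frac{6}{37} \left(-103\right) = - \frac{618}{37} \approx -16.703$)
$h{\left(139,-137 \right)} + T = -137 - \frac{618}{37} = - \frac{5687}{37}$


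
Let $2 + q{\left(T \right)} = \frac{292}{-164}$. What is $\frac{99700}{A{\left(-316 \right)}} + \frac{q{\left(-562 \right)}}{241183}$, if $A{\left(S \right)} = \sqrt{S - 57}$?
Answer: $- \frac{155}{9888503} - \frac{99700 i \sqrt{373}}{373} \approx -1.5675 \cdot 10^{-5} - 5162.3 i$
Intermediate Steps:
$q{\left(T \right)} = - \frac{155}{41}$ ($q{\left(T \right)} = -2 + \frac{292}{-164} = -2 + 292 \left(- \frac{1}{164}\right) = -2 - \frac{73}{41} = - \frac{155}{41}$)
$A{\left(S \right)} = \sqrt{-57 + S}$
$\frac{99700}{A{\left(-316 \right)}} + \frac{q{\left(-562 \right)}}{241183} = \frac{99700}{\sqrt{-57 - 316}} - \frac{155}{41 \cdot 241183} = \frac{99700}{\sqrt{-373}} - \frac{155}{9888503} = \frac{99700}{i \sqrt{373}} - \frac{155}{9888503} = 99700 \left(- \frac{i \sqrt{373}}{373}\right) - \frac{155}{9888503} = - \frac{99700 i \sqrt{373}}{373} - \frac{155}{9888503} = - \frac{155}{9888503} - \frac{99700 i \sqrt{373}}{373}$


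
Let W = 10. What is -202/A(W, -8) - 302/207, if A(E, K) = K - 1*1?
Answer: 1448/69 ≈ 20.986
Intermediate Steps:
A(E, K) = -1 + K (A(E, K) = K - 1 = -1 + K)
-202/A(W, -8) - 302/207 = -202/(-1 - 8) - 302/207 = -202/(-9) - 302*1/207 = -202*(-⅑) - 302/207 = 202/9 - 302/207 = 1448/69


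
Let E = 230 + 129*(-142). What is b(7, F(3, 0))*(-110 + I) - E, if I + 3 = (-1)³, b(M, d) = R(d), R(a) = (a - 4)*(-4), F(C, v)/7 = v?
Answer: 16264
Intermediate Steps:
F(C, v) = 7*v
E = -18088 (E = 230 - 18318 = -18088)
R(a) = 16 - 4*a (R(a) = (-4 + a)*(-4) = 16 - 4*a)
b(M, d) = 16 - 4*d
I = -4 (I = -3 + (-1)³ = -3 - 1 = -4)
b(7, F(3, 0))*(-110 + I) - E = (16 - 28*0)*(-110 - 4) - 1*(-18088) = (16 - 4*0)*(-114) + 18088 = (16 + 0)*(-114) + 18088 = 16*(-114) + 18088 = -1824 + 18088 = 16264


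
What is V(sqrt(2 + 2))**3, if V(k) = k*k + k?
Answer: 216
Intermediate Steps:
V(k) = k + k**2 (V(k) = k**2 + k = k + k**2)
V(sqrt(2 + 2))**3 = (sqrt(2 + 2)*(1 + sqrt(2 + 2)))**3 = (sqrt(4)*(1 + sqrt(4)))**3 = (2*(1 + 2))**3 = (2*3)**3 = 6**3 = 216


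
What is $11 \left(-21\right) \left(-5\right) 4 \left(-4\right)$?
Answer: $-18480$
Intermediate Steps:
$11 \left(-21\right) \left(-5\right) 4 \left(-4\right) = - 231 \left(\left(-20\right) \left(-4\right)\right) = \left(-231\right) 80 = -18480$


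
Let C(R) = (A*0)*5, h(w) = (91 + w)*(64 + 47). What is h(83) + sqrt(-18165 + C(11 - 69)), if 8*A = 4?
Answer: 19314 + I*sqrt(18165) ≈ 19314.0 + 134.78*I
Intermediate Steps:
A = 1/2 (A = (1/8)*4 = 1/2 ≈ 0.50000)
h(w) = 10101 + 111*w (h(w) = (91 + w)*111 = 10101 + 111*w)
C(R) = 0 (C(R) = ((1/2)*0)*5 = 0*5 = 0)
h(83) + sqrt(-18165 + C(11 - 69)) = (10101 + 111*83) + sqrt(-18165 + 0) = (10101 + 9213) + sqrt(-18165) = 19314 + I*sqrt(18165)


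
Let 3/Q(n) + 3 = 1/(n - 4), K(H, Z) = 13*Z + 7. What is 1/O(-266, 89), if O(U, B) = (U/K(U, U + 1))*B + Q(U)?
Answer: 1394109/8207417 ≈ 0.16986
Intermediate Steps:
K(H, Z) = 7 + 13*Z
Q(n) = 3/(-3 + 1/(-4 + n)) (Q(n) = 3/(-3 + 1/(n - 4)) = 3/(-3 + 1/(-4 + n)))
O(U, B) = 3*(4 - U)/(-13 + 3*U) + B*U/(20 + 13*U) (O(U, B) = (U/(7 + 13*(U + 1)))*B + 3*(4 - U)/(-13 + 3*U) = (U/(7 + 13*(1 + U)))*B + 3*(4 - U)/(-13 + 3*U) = (U/(7 + (13 + 13*U)))*B + 3*(4 - U)/(-13 + 3*U) = (U/(20 + 13*U))*B + 3*(4 - U)/(-13 + 3*U) = B*U/(20 + 13*U) + 3*(4 - U)/(-13 + 3*U) = 3*(4 - U)/(-13 + 3*U) + B*U/(20 + 13*U))
1/O(-266, 89) = 1/((3*(4 - 1*(-266))*(20 + 13*(-266)) + 89*(-266)*(-13 + 3*(-266)))/((-13 + 3*(-266))*(20 + 13*(-266)))) = 1/((3*(4 + 266)*(20 - 3458) + 89*(-266)*(-13 - 798))/((-13 - 798)*(20 - 3458))) = 1/((3*270*(-3438) + 89*(-266)*(-811))/(-811*(-3438))) = 1/(-1/811*(-1/3438)*(-2784780 + 19199614)) = 1/(-1/811*(-1/3438)*16414834) = 1/(8207417/1394109) = 1394109/8207417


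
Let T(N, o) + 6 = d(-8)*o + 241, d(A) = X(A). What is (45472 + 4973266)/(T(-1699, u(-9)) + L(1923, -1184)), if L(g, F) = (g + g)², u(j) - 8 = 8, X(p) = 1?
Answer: 218206/643129 ≈ 0.33929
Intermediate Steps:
u(j) = 16 (u(j) = 8 + 8 = 16)
L(g, F) = 4*g² (L(g, F) = (2*g)² = 4*g²)
d(A) = 1
T(N, o) = 235 + o (T(N, o) = -6 + (1*o + 241) = -6 + (o + 241) = -6 + (241 + o) = 235 + o)
(45472 + 4973266)/(T(-1699, u(-9)) + L(1923, -1184)) = (45472 + 4973266)/((235 + 16) + 4*1923²) = 5018738/(251 + 4*3697929) = 5018738/(251 + 14791716) = 5018738/14791967 = 5018738*(1/14791967) = 218206/643129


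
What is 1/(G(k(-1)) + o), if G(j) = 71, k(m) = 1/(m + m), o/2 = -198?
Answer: -1/325 ≈ -0.0030769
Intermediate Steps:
o = -396 (o = 2*(-198) = -396)
k(m) = 1/(2*m)
1/(G(k(-1)) + o) = 1/(71 - 396) = 1/(-325) = -1/325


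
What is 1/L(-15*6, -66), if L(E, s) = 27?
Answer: 1/27 ≈ 0.037037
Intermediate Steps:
1/L(-15*6, -66) = 1/27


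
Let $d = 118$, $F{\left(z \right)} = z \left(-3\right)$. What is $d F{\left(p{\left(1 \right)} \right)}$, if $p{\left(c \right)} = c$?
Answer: $-354$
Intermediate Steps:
$F{\left(z \right)} = - 3 z$
$d F{\left(p{\left(1 \right)} \right)} = 118 \left(\left(-3\right) 1\right) = 118 \left(-3\right) = -354$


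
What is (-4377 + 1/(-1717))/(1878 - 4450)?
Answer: 3757655/2208062 ≈ 1.7018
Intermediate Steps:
(-4377 + 1/(-1717))/(1878 - 4450) = (-4377 - 1/1717)/(-2572) = -7515310/1717*(-1/2572) = 3757655/2208062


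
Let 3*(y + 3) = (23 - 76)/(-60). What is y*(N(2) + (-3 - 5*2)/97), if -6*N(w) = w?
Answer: 16558/13095 ≈ 1.2645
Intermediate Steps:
N(w) = -w/6
y = -487/180 (y = -3 + ((23 - 76)/(-60))/3 = -3 + (-53*(-1/60))/3 = -3 + (1/3)*(53/60) = -3 + 53/180 = -487/180 ≈ -2.7056)
y*(N(2) + (-3 - 5*2)/97) = -487*(-1/6*2 + (-3 - 5*2)/97)/180 = -487*(-1/3 + (-3 - 10)*(1/97))/180 = -487*(-1/3 - 13*1/97)/180 = -487*(-1/3 - 13/97)/180 = -487/180*(-136/291) = 16558/13095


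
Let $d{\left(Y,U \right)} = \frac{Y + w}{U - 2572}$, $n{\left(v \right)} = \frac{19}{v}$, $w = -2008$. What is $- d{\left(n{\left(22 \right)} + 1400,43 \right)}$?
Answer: $- \frac{13357}{55638} \approx -0.24007$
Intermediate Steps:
$d{\left(Y,U \right)} = \frac{-2008 + Y}{-2572 + U}$ ($d{\left(Y,U \right)} = \frac{Y - 2008}{U - 2572} = \frac{-2008 + Y}{-2572 + U}$)
$- d{\left(n{\left(22 \right)} + 1400,43 \right)} = - \frac{-2008 + \left(\frac{19}{22} + 1400\right)}{-2572 + 43} = - \frac{-2008 + \left(19 \cdot \frac{1}{22} + 1400\right)}{-2529} = - \frac{\left(-1\right) \left(-2008 + \left(\frac{19}{22} + 1400\right)\right)}{2529} = - \frac{\left(-1\right) \left(-2008 + \frac{30819}{22}\right)}{2529} = - \frac{\left(-1\right) \left(-13357\right)}{2529 \cdot 22} = \left(-1\right) \frac{13357}{55638} = - \frac{13357}{55638}$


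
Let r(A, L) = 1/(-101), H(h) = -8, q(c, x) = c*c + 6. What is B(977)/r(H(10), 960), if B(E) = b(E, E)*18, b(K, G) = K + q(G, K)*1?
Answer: -1737120816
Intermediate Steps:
q(c, x) = 6 + c² (q(c, x) = c² + 6 = 6 + c²)
b(K, G) = 6 + K + G² (b(K, G) = K + (6 + G²)*1 = K + (6 + G²) = 6 + K + G²)
r(A, L) = -1/101
B(E) = 108 + 18*E + 18*E² (B(E) = (6 + E + E²)*18 = 108 + 18*E + 18*E²)
B(977)/r(H(10), 960) = (108 + 18*977 + 18*977²)/(-1/101) = (108 + 17586 + 18*954529)*(-101) = (108 + 17586 + 17181522)*(-101) = 17199216*(-101) = -1737120816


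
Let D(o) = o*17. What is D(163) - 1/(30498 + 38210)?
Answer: 190389867/68708 ≈ 2771.0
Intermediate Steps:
D(o) = 17*o
D(163) - 1/(30498 + 38210) = 17*163 - 1/(30498 + 38210) = 2771 - 1/68708 = 190389867/68708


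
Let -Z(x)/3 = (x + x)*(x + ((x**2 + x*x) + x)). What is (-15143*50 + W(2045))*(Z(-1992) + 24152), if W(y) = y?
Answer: -71587736502170200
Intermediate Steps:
Z(x) = -6*x*(2*x + 2*x**2) (Z(x) = -3*(x + x)*(x + ((x**2 + x*x) + x)) = -3*2*x*(x + ((x**2 + x**2) + x)) = -3*2*x*(x + (2*x**2 + x)) = -3*2*x*(x + (x + 2*x**2)) = -3*2*x*(2*x + 2*x**2) = -6*x*(2*x + 2*x**2))
(-15143*50 + W(2045))*(Z(-1992) + 24152) = (-15143*50 + 2045)*(12*(-1992)**2*(-1 - 1*(-1992)) + 24152) = (-757150 + 2045)*(12*3968064*(-1 + 1992) + 24152) = -755105*(12*3968064*1991 + 24152) = -755105*(94804985088 + 24152) = -755105*94805009240 = -71587736502170200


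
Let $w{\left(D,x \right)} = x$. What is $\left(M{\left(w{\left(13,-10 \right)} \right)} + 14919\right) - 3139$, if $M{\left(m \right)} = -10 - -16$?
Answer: $11786$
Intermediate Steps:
$M{\left(m \right)} = 6$ ($M{\left(m \right)} = -10 + 16 = 6$)
$\left(M{\left(w{\left(13,-10 \right)} \right)} + 14919\right) - 3139 = \left(6 + 14919\right) - 3139 = 14925 - 3139 = 11786$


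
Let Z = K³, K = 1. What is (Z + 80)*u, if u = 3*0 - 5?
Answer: -405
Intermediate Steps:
Z = 1 (Z = 1³ = 1)
u = -5 (u = 0 - 5 = -5)
(Z + 80)*u = (1 + 80)*(-5) = 81*(-5) = -405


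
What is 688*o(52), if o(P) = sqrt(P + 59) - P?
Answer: -35776 + 688*sqrt(111) ≈ -28527.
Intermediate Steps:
o(P) = sqrt(59 + P) - P
688*o(52) = 688*(sqrt(59 + 52) - 1*52) = 688*(sqrt(111) - 52) = 688*(-52 + sqrt(111)) = -35776 + 688*sqrt(111)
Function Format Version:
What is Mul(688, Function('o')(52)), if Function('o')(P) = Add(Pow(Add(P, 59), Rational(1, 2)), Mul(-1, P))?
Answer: Add(-35776, Mul(688, Pow(111, Rational(1, 2)))) ≈ -28527.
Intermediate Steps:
Function('o')(P) = Add(Pow(Add(59, P), Rational(1, 2)), Mul(-1, P))
Mul(688, Function('o')(52)) = Mul(688, Add(Pow(Add(59, 52), Rational(1, 2)), Mul(-1, 52))) = Mul(688, Add(Pow(111, Rational(1, 2)), -52)) = Mul(688, Add(-52, Pow(111, Rational(1, 2)))) = Add(-35776, Mul(688, Pow(111, Rational(1, 2))))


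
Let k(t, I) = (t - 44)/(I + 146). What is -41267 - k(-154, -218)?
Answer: -165079/4 ≈ -41270.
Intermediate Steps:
k(t, I) = (-44 + t)/(146 + I)
-41267 - k(-154, -218) = -41267 - (-44 - 154)/(146 - 218) = -41267 - (-198)/(-72) = -41267 - (-1)*(-198)/72 = -41267 - 1*11/4 = -41267 - 11/4 = -165079/4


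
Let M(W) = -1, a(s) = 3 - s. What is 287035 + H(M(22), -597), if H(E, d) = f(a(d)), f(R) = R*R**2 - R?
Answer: 216286435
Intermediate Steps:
f(R) = R**3 - R
H(E, d) = -3 + d + (3 - d)**3 (H(E, d) = (3 - d)**3 - (3 - d) = (3 - d)**3 + (-3 + d) = -3 + d + (3 - d)**3)
287035 + H(M(22), -597) = 287035 + (-3 - 597 - (-3 - 597)**3) = 287035 + (-3 - 597 - 1*(-600)**3) = 287035 + (-3 - 597 - 1*(-216000000)) = 287035 + (-3 - 597 + 216000000) = 287035 + 215999400 = 216286435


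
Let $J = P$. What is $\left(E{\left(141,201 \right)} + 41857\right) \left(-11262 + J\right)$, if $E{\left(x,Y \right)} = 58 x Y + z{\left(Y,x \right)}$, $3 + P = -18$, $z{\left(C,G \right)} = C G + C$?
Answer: $-19341059091$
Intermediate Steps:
$z{\left(C,G \right)} = C + C G$
$P = -21$ ($P = -3 - 18 = -21$)
$E{\left(x,Y \right)} = Y \left(1 + x\right) + 58 Y x$ ($E{\left(x,Y \right)} = 58 x Y + Y \left(1 + x\right) = 58 Y x + Y \left(1 + x\right) = Y \left(1 + x\right) + 58 Y x$)
$J = -21$
$\left(E{\left(141,201 \right)} + 41857\right) \left(-11262 + J\right) = \left(201 \left(1 + 59 \cdot 141\right) + 41857\right) \left(-11262 - 21\right) = \left(201 \left(1 + 8319\right) + 41857\right) \left(-11283\right) = \left(201 \cdot 8320 + 41857\right) \left(-11283\right) = \left(1672320 + 41857\right) \left(-11283\right) = 1714177 \left(-11283\right) = -19341059091$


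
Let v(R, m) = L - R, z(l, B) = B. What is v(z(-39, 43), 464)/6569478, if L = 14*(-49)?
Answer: -27/243314 ≈ -0.00011097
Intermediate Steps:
L = -686
v(R, m) = -686 - R
v(z(-39, 43), 464)/6569478 = (-686 - 1*43)/6569478 = (-686 - 43)*(1/6569478) = -729*1/6569478 = -27/243314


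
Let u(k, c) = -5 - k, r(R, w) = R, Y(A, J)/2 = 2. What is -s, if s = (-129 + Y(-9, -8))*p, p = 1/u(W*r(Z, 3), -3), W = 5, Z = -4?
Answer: 25/3 ≈ 8.3333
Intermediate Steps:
Y(A, J) = 4 (Y(A, J) = 2*2 = 4)
p = 1/15 (p = 1/(-5 - 5*(-4)) = 1/(-5 - 1*(-20)) = 1/(-5 + 20) = 1/15 ≈ 0.066667)
s = -25/3 (s = (-129 + 4)*(1/15) = -125*1/15 = -25/3 ≈ -8.3333)
-s = -1*(-25/3) = 25/3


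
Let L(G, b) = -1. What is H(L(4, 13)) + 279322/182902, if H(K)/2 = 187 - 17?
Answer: 31233001/91451 ≈ 341.53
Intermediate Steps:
H(K) = 340 (H(K) = 2*(187 - 17) = 2*170 = 340)
H(L(4, 13)) + 279322/182902 = 340 + 279322/182902 = 340 + 279322*(1/182902) = 340 + 139661/91451 = 31233001/91451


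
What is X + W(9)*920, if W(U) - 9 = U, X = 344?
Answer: 16904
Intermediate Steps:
W(U) = 9 + U
X + W(9)*920 = 344 + (9 + 9)*920 = 344 + 18*920 = 344 + 16560 = 16904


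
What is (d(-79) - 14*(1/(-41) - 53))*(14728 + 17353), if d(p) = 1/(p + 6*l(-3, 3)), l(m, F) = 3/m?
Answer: 82994156539/3485 ≈ 2.3815e+7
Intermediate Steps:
d(p) = 1/(-6 + p) (d(p) = 1/(p + 6*(3/(-3))) = 1/(p + 6*(3*(-⅓))) = 1/(p + 6*(-1)) = 1/(p - 6) = 1/(-6 + p))
(d(-79) - 14*(1/(-41) - 53))*(14728 + 17353) = (1/(-6 - 79) - 14*(1/(-41) - 53))*(14728 + 17353) = (1/(-85) - 14*(-1/41 - 53))*32081 = (-1/85 - 14*(-2174/41))*32081 = (-1/85 + 30436/41)*32081 = (2587019/3485)*32081 = 82994156539/3485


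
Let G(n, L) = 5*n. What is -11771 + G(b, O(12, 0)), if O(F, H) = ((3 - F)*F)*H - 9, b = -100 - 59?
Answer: -12566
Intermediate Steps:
b = -159
O(F, H) = -9 + F*H*(3 - F) (O(F, H) = (F*(3 - F))*H - 9 = F*H*(3 - F) - 9 = -9 + F*H*(3 - F))
-11771 + G(b, O(12, 0)) = -11771 + 5*(-159) = -11771 - 795 = -12566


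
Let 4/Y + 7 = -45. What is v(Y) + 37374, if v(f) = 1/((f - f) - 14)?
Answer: 523235/14 ≈ 37374.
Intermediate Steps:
Y = -1/13 (Y = 4/(-7 - 45) = 4/(-52) = 4*(-1/52) = -1/13 ≈ -0.076923)
v(f) = -1/14 (v(f) = 1/(0 - 14) = 1/(-14) = -1/14)
v(Y) + 37374 = -1/14 + 37374 = 523235/14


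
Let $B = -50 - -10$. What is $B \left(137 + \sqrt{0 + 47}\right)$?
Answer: $-5480 - 40 \sqrt{47} \approx -5754.2$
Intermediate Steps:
$B = -40$ ($B = -50 + 10 = -40$)
$B \left(137 + \sqrt{0 + 47}\right) = - 40 \left(137 + \sqrt{0 + 47}\right) = - 40 \left(137 + \sqrt{47}\right) = -5480 - 40 \sqrt{47}$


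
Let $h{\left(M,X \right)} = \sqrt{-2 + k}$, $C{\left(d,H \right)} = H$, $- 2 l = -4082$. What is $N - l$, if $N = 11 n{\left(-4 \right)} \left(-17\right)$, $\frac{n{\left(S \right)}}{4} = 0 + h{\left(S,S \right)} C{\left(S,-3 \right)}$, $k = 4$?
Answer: $-2041 + 2244 \sqrt{2} \approx 1132.5$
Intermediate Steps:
$l = 2041$ ($l = \left(- \frac{1}{2}\right) \left(-4082\right) = 2041$)
$h{\left(M,X \right)} = \sqrt{2}$ ($h{\left(M,X \right)} = \sqrt{-2 + 4} = \sqrt{2}$)
$n{\left(S \right)} = - 12 \sqrt{2}$ ($n{\left(S \right)} = 4 \left(0 + \sqrt{2} \left(-3\right)\right) = 4 \left(0 - 3 \sqrt{2}\right) = 4 \left(- 3 \sqrt{2}\right) = - 12 \sqrt{2}$)
$N = 2244 \sqrt{2}$ ($N = 11 \left(- 12 \sqrt{2}\right) \left(-17\right) = - 132 \sqrt{2} \left(-17\right) = 2244 \sqrt{2} \approx 3173.5$)
$N - l = 2244 \sqrt{2} - 2041 = -2041 + 2244 \sqrt{2}$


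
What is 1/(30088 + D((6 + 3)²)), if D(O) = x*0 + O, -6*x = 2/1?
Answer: 1/30169 ≈ 3.3147e-5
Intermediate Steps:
x = -⅓ (x = -1/(3*1) = -1/3 = -⅙*2 = -⅓ ≈ -0.33333)
D(O) = O (D(O) = -⅓*0 + O = 0 + O = O)
1/(30088 + D((6 + 3)²)) = 1/(30088 + (6 + 3)²) = 1/(30088 + 9²) = 1/(30088 + 81) = 1/30169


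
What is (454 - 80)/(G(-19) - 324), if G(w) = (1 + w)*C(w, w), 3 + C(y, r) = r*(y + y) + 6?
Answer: -187/6687 ≈ -0.027965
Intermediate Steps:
C(y, r) = 3 + 2*r*y (C(y, r) = -3 + (r*(y + y) + 6) = -3 + (r*(2*y) + 6) = -3 + (2*r*y + 6) = -3 + (6 + 2*r*y) = 3 + 2*r*y)
G(w) = (1 + w)*(3 + 2*w²) (G(w) = (1 + w)*(3 + 2*w*w) = (1 + w)*(3 + 2*w²))
(454 - 80)/(G(-19) - 324) = (454 - 80)/((1 - 19)*(3 + 2*(-19)²) - 324) = 374/(-18*(3 + 2*361) - 324) = 374/(-18*(3 + 722) - 324) = 374/(-18*725 - 324) = 374/(-13050 - 324) = 374/(-13374) = 374*(-1/13374) = -187/6687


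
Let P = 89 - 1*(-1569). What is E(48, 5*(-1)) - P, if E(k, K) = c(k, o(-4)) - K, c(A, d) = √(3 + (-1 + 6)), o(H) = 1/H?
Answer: -1653 + 2*√2 ≈ -1650.2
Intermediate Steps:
c(A, d) = 2*√2 (c(A, d) = √(3 + 5) = √8 = 2*√2)
P = 1658 (P = 89 + 1569 = 1658)
E(k, K) = -K + 2*√2 (E(k, K) = 2*√2 - K = -K + 2*√2)
E(48, 5*(-1)) - P = (-5*(-1) + 2*√2) - 1*1658 = (-1*(-5) + 2*√2) - 1658 = (5 + 2*√2) - 1658 = -1653 + 2*√2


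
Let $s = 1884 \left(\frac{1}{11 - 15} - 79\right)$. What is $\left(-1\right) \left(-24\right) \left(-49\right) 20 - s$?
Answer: $125787$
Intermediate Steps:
$s = -149307$ ($s = 1884 \left(\frac{1}{-4} - 79\right) = 1884 \left(- \frac{1}{4} - 79\right) = 1884 \left(- \frac{317}{4}\right) = -149307$)
$\left(-1\right) \left(-24\right) \left(-49\right) 20 - s = \left(-1\right) \left(-24\right) \left(-49\right) 20 - -149307 = 24 \left(-49\right) 20 + 149307 = \left(-1176\right) 20 + 149307 = -23520 + 149307 = 125787$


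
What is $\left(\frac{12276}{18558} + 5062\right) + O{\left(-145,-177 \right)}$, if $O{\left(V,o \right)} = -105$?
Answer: $\frac{5111349}{1031} \approx 4957.7$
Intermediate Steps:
$\left(\frac{12276}{18558} + 5062\right) + O{\left(-145,-177 \right)} = \left(\frac{12276}{18558} + 5062\right) - 105 = \left(12276 \cdot \frac{1}{18558} + 5062\right) - 105 = \left(\frac{682}{1031} + 5062\right) - 105 = \frac{5219604}{1031} - 105 = \frac{5111349}{1031}$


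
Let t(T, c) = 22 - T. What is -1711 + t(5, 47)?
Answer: -1694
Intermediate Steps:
-1711 + t(5, 47) = -1711 + (22 - 1*5) = -1711 + (22 - 5) = -1711 + 17 = -1694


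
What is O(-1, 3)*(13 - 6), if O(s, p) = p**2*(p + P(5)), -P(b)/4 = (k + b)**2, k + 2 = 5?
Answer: -15939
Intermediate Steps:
k = 3 (k = -2 + 5 = 3)
P(b) = -4*(3 + b)**2
O(s, p) = p**2*(-256 + p) (O(s, p) = p**2*(p - 4*(3 + 5)**2) = p**2*(p - 4*8**2) = p**2*(p - 4*64) = p**2*(p - 256) = p**2*(-256 + p))
O(-1, 3)*(13 - 6) = (3**2*(-256 + 3))*(13 - 6) = (9*(-253))*7 = -2277*7 = -15939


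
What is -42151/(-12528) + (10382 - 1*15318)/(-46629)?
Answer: 75085081/21635856 ≈ 3.4704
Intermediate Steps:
-42151/(-12528) + (10382 - 1*15318)/(-46629) = -42151*(-1/12528) + (10382 - 15318)*(-1/46629) = 42151/12528 - 4936*(-1/46629) = 42151/12528 + 4936/46629 = 75085081/21635856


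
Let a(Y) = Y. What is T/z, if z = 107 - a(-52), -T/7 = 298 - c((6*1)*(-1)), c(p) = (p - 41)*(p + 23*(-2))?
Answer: 15022/159 ≈ 94.478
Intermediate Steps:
c(p) = (-46 + p)*(-41 + p) (c(p) = (-41 + p)*(p - 46) = (-41 + p)*(-46 + p) = (-46 + p)*(-41 + p))
T = 15022 (T = -7*(298 - (1886 + ((6*1)*(-1))² - 87*6*1*(-1))) = -7*(298 - (1886 + (6*(-1))² - 522*(-1))) = -7*(298 - (1886 + (-6)² - 87*(-6))) = -7*(298 - (1886 + 36 + 522)) = -7*(298 - 1*2444) = -7*(298 - 2444) = -7*(-2146) = 15022)
z = 159 (z = 107 - 1*(-52) = 107 + 52 = 159)
T/z = 15022/159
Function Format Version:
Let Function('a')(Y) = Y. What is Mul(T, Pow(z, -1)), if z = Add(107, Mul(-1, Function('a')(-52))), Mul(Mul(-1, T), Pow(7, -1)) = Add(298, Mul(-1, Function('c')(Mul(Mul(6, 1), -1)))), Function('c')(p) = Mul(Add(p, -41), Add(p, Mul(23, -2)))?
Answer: Rational(15022, 159) ≈ 94.478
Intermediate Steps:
Function('c')(p) = Mul(Add(-46, p), Add(-41, p)) (Function('c')(p) = Mul(Add(-41, p), Add(p, -46)) = Mul(Add(-41, p), Add(-46, p)) = Mul(Add(-46, p), Add(-41, p)))
T = 15022 (T = Mul(-7, Add(298, Mul(-1, Add(1886, Pow(Mul(Mul(6, 1), -1), 2), Mul(-87, Mul(Mul(6, 1), -1)))))) = Mul(-7, Add(298, Mul(-1, Add(1886, Pow(Mul(6, -1), 2), Mul(-87, Mul(6, -1)))))) = Mul(-7, Add(298, Mul(-1, Add(1886, Pow(-6, 2), Mul(-87, -6))))) = Mul(-7, Add(298, Mul(-1, Add(1886, 36, 522)))) = Mul(-7, Add(298, Mul(-1, 2444))) = Mul(-7, Add(298, -2444)) = Mul(-7, -2146) = 15022)
z = 159 (z = Add(107, Mul(-1, -52)) = Add(107, 52) = 159)
Mul(T, Pow(z, -1)) = Mul(15022, Pow(159, -1)) = Mul(15022, Rational(1, 159)) = Rational(15022, 159)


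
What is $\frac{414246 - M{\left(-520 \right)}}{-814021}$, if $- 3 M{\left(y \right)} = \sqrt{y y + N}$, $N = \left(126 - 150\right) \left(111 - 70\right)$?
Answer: $- \frac{414246}{814021} - \frac{2 \sqrt{67354}}{2442063} \approx -0.5091$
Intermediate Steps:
$N = -984$ ($N = \left(-24\right) 41 = -984$)
$M{\left(y \right)} = - \frac{\sqrt{-984 + y^{2}}}{3}$ ($M{\left(y \right)} = - \frac{\sqrt{y y - 984}}{3} = - \frac{\sqrt{y^{2} - 984}}{3} = - \frac{\sqrt{-984 + y^{2}}}{3}$)
$\frac{414246 - M{\left(-520 \right)}}{-814021} = \frac{414246 - - \frac{\sqrt{-984 + \left(-520\right)^{2}}}{3}}{-814021} = \left(414246 - - \frac{\sqrt{-984 + 270400}}{3}\right) \left(- \frac{1}{814021}\right) = \left(414246 - - \frac{\sqrt{269416}}{3}\right) \left(- \frac{1}{814021}\right) = \left(414246 - - \frac{2 \sqrt{67354}}{3}\right) \left(- \frac{1}{814021}\right) = \left(414246 + \frac{2 \sqrt{67354}}{3}\right) \left(- \frac{1}{814021}\right) = - \frac{414246}{814021} - \frac{2 \sqrt{67354}}{2442063}$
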